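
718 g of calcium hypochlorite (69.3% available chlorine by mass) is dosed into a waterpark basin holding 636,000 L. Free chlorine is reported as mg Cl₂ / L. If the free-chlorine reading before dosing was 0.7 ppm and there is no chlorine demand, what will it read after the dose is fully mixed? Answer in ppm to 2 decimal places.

Available chlorine delivered: 718 g × 0.693 = 497.6 g as Cl₂.
Concentration rise: 497.6 g / 636,000 L = 0.7823 mg/L = 0.78 ppm.
Final FC: 0.7 + 0.78 = 1.48 ppm.

1.48 ppm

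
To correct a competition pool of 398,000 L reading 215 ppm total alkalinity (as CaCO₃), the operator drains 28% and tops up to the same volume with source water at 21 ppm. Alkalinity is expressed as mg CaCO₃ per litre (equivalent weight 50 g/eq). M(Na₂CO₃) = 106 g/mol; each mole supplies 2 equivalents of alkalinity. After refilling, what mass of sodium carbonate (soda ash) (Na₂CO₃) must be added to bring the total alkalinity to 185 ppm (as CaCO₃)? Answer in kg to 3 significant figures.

After draining 28% and refilling: 215 × 0.72 + 21 × 0.28 = 160.68 ppm.
Deficit to target: 185 − 160.68 = 24.32 mg/L.
As CaCO₃: 24.32 mg/L × 398,000 L = 9679 g; ÷ 50 g/eq ÷ 2 = 96.79 mol Na₂CO₃.
Mass: 96.79 × 106 = 10,260 g.

10.3 kg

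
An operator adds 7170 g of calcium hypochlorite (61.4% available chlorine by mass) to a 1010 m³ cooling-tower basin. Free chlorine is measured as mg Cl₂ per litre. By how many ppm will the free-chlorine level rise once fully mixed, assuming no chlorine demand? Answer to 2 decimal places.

4.36 ppm

Volume: 1010 m³ = 1,010,000 L.
Available chlorine delivered: 7170 g × 0.614 = 4402 g as Cl₂.
Concentration rise: 4402 g / 1,010,000 L = 4.359 mg/L = 4.36 ppm.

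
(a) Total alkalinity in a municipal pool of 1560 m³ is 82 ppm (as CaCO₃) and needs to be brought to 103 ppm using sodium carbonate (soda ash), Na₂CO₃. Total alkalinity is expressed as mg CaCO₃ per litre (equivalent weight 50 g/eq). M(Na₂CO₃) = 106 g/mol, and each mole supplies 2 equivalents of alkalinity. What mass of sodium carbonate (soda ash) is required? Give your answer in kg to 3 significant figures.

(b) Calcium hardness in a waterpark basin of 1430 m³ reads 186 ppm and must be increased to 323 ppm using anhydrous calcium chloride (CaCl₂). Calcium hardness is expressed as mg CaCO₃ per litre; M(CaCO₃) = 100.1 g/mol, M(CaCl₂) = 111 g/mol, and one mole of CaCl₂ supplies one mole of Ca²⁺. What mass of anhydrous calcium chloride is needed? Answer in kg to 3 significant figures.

(a) Volume: 1560 m³ = 1,560,000 L.
(a) Alkalinity to add: (103 − 82) = 21 mg/L as CaCO₃ × 1,560,000 L = 32,760 g as CaCO₃.
(a) Equivalents: 32,760 g ÷ 50 g/eq = 655.2 eq.
(a) Each mole of Na₂CO₃ supplies 2 eq, so 655.2 / 2 = 327.6 mol.
(a) Mass: 327.6 mol × 106 g/mol = 34,730 g.

(b) Volume: 1430 m³ = 1,430,000 L.
(b) Hardness to add: (323 − 186) = 137 mg/L as CaCO₃ × 1,430,000 L = 195,900 g as CaCO₃.
(b) Moles of Ca²⁺ (1 mol Ca²⁺ ≡ 1 mol CaCO₃): 195,900 / 100.1 g/mol = 1957 mol.
(b) Mass of CaCl₂: 1957 × 111 = 217,200 g.

(a) 34.7 kg; (b) 217 kg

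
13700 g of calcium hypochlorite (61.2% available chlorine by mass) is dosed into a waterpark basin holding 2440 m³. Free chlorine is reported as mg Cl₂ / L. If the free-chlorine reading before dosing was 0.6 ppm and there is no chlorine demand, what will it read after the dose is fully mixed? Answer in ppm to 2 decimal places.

4.04 ppm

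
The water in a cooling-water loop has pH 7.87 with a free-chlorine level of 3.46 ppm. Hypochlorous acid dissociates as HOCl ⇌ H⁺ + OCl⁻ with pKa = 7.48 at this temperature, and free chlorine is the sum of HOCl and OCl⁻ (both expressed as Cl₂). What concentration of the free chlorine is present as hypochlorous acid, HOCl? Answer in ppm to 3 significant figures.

[OCl⁻]/[HOCl] = 10^(pH − pKa) = 10^(7.87 − 7.48) = 10^0.39 = 2.455.
Fraction as HOCl = 1 / (1 + 2.455) = 0.2895.
HOCl = 0.2895 × 3.46 ppm = 1.002 ppm.

1.00 ppm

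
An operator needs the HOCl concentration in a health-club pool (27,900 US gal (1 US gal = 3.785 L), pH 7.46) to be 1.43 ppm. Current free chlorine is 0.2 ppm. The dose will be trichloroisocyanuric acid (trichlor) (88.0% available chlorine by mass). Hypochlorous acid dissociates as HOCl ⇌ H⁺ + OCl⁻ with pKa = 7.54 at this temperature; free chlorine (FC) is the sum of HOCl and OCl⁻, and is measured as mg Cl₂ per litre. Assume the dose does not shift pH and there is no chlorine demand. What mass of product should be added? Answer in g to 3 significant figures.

290 g

Volume: 27,900 US gal × 3.785 L/gal = 105,602 L.
[OCl⁻]/[HOCl] = 10^(pH − pKa) = 10^(7.46 − 7.54) = 0.8318; fraction as HOCl = 1/(1 + 0.8318) = 0.5459.
Free chlorine required for 1.43 ppm HOCl: 1.43 / 0.5459 = 2.619 ppm.
FC to add: 2.619 − 0.2 = 2.419 mg/L as Cl₂.
Cl₂ equivalent: 2.419 mg/L × 105,602 L = 255.5 g.
Product at 88.0% available Cl: 255.5 / 0.88 = 290.3 g.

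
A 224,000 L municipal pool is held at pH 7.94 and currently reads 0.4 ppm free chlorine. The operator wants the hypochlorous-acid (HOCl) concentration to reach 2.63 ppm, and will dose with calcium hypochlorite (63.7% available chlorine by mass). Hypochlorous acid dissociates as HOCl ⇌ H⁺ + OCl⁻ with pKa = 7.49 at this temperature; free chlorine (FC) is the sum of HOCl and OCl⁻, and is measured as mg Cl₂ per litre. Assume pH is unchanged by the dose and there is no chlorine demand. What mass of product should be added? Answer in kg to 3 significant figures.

3.39 kg

[OCl⁻]/[HOCl] = 10^(pH − pKa) = 10^(7.94 − 7.49) = 2.818; fraction as HOCl = 1/(1 + 2.818) = 0.2619.
Free chlorine required for 2.63 ppm HOCl: 2.63 / 0.2619 = 10.04 ppm.
FC to add: 10.04 − 0.4 = 9.642 mg/L as Cl₂.
Cl₂ equivalent: 9.642 mg/L × 224,000 L = 2160 g.
Product at 63.7% available Cl: 2160 / 0.637 = 3391 g.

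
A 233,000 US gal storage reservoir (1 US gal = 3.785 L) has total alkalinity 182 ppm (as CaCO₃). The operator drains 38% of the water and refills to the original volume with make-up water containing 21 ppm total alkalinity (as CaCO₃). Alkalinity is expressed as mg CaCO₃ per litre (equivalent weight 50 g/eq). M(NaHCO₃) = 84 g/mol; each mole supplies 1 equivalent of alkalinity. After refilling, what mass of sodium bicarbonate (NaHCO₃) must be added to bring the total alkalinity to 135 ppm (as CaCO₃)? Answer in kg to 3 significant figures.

21.0 kg

Volume: 233,000 US gal × 3.785 L/gal = 881,905 L.
After draining 38% and refilling: 182 × 0.62 + 21 × 0.38 = 120.82 ppm.
Deficit to target: 135 − 120.82 = 14.18 mg/L.
As CaCO₃: 14.18 mg/L × 881,905 L = 12,510 g; ÷ 50 g/eq ÷ 1 = 250.1 mol NaHCO₃.
Mass: 250.1 × 84 = 21,010 g.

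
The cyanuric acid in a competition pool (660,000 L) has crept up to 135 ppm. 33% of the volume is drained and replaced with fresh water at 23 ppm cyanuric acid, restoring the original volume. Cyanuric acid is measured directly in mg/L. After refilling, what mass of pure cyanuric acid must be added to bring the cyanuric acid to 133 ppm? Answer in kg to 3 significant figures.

23.1 kg

After draining 33% and refilling: 135 × 0.67 + 23 × 0.33 = 98.04 ppm.
Deficit to target: 133 − 98.04 = 34.96 mg/L.
Mass: 34.96 mg/L × 660,000 L = 23,070 g cyanuric acid.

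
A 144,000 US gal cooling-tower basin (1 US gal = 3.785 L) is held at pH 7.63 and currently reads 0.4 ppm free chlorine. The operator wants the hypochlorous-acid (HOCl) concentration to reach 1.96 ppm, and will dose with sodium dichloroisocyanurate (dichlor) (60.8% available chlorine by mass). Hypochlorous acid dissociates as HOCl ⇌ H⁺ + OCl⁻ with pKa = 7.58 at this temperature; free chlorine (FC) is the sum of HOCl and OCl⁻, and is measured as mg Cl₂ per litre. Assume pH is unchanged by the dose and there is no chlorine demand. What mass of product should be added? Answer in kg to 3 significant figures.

Volume: 144,000 US gal × 3.785 L/gal = 545,040 L.
[OCl⁻]/[HOCl] = 10^(pH − pKa) = 10^(7.63 − 7.58) = 1.122; fraction as HOCl = 1/(1 + 1.122) = 0.4712.
Free chlorine required for 1.96 ppm HOCl: 1.96 / 0.4712 = 4.159 ppm.
FC to add: 4.159 − 0.4 = 3.759 mg/L as Cl₂.
Cl₂ equivalent: 3.759 mg/L × 545,040 L = 2049 g.
Product at 60.8% available Cl: 2049 / 0.608 = 3370 g.

3.37 kg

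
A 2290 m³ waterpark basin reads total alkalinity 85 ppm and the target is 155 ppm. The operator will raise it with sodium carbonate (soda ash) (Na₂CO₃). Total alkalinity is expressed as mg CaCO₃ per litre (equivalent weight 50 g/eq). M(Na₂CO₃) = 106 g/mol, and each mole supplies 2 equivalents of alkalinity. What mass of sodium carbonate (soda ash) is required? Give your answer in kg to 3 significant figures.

170 kg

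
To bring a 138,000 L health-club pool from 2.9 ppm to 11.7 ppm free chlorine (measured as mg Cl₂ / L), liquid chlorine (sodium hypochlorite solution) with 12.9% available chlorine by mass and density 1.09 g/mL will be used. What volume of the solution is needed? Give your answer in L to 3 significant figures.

Chlorine deficit: 11.7 − 2.9 = 8.8 ppm = 8.8 mg/L as Cl₂.
Cl₂ equivalent needed: 8.8 mg/L × 138,000 L = 1,214,000 mg = 1214 g.
Product at 12.9% available chlorine: 1214 / 0.129 = 9414 g.
Volume at density 1.09 g/mL: 9414 g ÷ 1.09 g/mL = 8637 mL.

8.64 L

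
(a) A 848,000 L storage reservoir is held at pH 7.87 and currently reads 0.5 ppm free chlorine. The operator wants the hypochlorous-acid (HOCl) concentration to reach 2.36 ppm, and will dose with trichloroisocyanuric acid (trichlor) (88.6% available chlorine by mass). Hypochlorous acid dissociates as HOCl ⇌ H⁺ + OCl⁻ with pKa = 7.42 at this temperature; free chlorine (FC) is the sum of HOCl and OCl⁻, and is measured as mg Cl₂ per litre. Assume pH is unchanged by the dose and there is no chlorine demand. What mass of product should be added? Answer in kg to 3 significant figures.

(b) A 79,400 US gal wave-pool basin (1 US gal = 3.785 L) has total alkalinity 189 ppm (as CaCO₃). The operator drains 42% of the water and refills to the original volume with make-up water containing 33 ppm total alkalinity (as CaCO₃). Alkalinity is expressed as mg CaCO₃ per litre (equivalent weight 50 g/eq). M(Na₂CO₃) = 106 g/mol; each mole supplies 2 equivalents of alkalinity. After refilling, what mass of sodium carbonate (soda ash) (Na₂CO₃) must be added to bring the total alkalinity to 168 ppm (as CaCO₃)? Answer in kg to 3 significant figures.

(a) [OCl⁻]/[HOCl] = 10^(pH − pKa) = 10^(7.87 − 7.42) = 2.818; fraction as HOCl = 1/(1 + 2.818) = 0.2619.
(a) Free chlorine required for 2.36 ppm HOCl: 2.36 / 0.2619 = 9.011 ppm.
(a) FC to add: 9.011 − 0.5 = 8.511 mg/L as Cl₂.
(a) Cl₂ equivalent: 8.511 mg/L × 848,000 L = 7218 g.
(a) Product at 88.6% available Cl: 7218 / 0.886 = 8146 g.

(b) Volume: 79,400 US gal × 3.785 L/gal = 300,529 L.
(b) After draining 42% and refilling: 189 × 0.58 + 33 × 0.42 = 123.48 ppm.
(b) Deficit to target: 168 − 123.48 = 44.52 mg/L.
(b) As CaCO₃: 44.52 mg/L × 300,529 L = 13,380 g; ÷ 50 g/eq ÷ 2 = 133.8 mol Na₂CO₃.
(b) Mass: 133.8 × 106 = 14,180 g.

(a) 8.15 kg; (b) 14.2 kg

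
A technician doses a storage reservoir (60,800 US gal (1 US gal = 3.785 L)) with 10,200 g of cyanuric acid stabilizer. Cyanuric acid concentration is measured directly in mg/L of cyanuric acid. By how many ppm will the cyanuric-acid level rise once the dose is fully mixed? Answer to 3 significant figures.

Volume: 60,800 US gal × 3.785 L/gal = 230,128 L.
Rise: 10,200 g / 230,128 L × 1000 = 44.32 mg/L.

44.3 ppm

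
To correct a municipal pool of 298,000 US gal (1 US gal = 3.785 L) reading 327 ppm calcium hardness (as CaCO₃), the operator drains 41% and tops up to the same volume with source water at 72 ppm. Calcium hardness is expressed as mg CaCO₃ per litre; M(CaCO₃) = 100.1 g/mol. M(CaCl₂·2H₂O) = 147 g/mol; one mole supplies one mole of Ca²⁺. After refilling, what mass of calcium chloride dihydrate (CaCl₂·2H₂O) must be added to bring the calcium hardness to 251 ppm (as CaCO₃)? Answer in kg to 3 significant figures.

Volume: 298,000 US gal × 3.785 L/gal = 1,127,930 L.
After draining 41% and refilling: 327 × 0.59 + 72 × 0.41 = 222.45 ppm.
Deficit to target: 251 − 222.45 = 28.55 mg/L.
As CaCO₃: 28.55 mg/L × 1,127,930 L = 32,200 g; ÷ 100.1 = 321.7 mol Ca²⁺.
Mass: 321.7 × 147 = 47,290 g.

47.3 kg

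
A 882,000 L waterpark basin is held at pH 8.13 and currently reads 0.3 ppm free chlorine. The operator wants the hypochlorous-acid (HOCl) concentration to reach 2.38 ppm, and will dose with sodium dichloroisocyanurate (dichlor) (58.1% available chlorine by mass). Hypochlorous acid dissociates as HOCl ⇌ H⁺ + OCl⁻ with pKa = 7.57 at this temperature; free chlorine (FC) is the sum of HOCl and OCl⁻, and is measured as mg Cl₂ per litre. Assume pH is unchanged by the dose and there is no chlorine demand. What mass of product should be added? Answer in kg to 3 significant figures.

[OCl⁻]/[HOCl] = 10^(pH − pKa) = 10^(8.13 − 7.57) = 3.631; fraction as HOCl = 1/(1 + 3.631) = 0.2159.
Free chlorine required for 2.38 ppm HOCl: 2.38 / 0.2159 = 11.02 ppm.
FC to add: 11.02 − 0.3 = 10.72 mg/L as Cl₂.
Cl₂ equivalent: 10.72 mg/L × 882,000 L = 9456 g.
Product at 58.1% available Cl: 9456 / 0.581 = 16,280 g.

16.3 kg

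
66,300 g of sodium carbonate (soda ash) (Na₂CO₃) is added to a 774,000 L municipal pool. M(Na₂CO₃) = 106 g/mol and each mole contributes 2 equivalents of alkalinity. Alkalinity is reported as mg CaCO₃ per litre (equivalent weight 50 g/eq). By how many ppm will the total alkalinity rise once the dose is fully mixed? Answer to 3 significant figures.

Moles of Na₂CO₃: 66,300 g ÷ 106 g/mol = 625.5 mol → 1251 eq of alkalinity.
As CaCO₃: 1251 eq × 50 g/eq = 62,550 g.
Rise: 62,550 g / 774,000 L × 1000 = 80.81 mg/L.

80.8 ppm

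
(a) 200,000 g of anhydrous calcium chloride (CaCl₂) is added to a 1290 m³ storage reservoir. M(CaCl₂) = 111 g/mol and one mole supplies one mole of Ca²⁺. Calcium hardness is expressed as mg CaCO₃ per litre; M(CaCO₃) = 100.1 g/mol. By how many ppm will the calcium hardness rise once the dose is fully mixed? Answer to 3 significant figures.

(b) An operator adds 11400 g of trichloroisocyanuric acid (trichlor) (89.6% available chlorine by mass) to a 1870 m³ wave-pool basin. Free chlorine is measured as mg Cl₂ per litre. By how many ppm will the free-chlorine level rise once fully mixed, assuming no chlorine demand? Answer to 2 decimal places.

(a) 140 ppm; (b) 5.46 ppm

(a) Volume: 1290 m³ = 1,290,000 L.
(a) Moles of Ca²⁺: 200,000 g ÷ 111 g/mol = 1802 mol.
(a) As CaCO₃: 1802 mol × 100.1 g/mol = 180,400 g.
(a) Rise: 180,400 g / 1,290,000 L × 1000 = 139.8 mg/L.

(b) Volume: 1870 m³ = 1,870,000 L.
(b) Available chlorine delivered: 11,400 g × 0.896 = 10,210 g as Cl₂.
(b) Concentration rise: 10,210 g / 1,870,000 L = 5.462 mg/L = 5.46 ppm.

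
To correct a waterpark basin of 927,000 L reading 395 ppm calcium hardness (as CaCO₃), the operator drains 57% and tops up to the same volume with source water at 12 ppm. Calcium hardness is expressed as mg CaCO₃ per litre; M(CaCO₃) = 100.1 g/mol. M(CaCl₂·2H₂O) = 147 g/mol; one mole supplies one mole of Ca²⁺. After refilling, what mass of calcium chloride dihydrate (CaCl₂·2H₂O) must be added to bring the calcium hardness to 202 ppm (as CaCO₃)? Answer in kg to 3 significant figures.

34.5 kg

After draining 57% and refilling: 395 × 0.43 + 12 × 0.57 = 176.69 ppm.
Deficit to target: 202 − 176.69 = 25.31 mg/L.
As CaCO₃: 25.31 mg/L × 927,000 L = 23,460 g; ÷ 100.1 = 234.4 mol Ca²⁺.
Mass: 234.4 × 147 = 34,460 g.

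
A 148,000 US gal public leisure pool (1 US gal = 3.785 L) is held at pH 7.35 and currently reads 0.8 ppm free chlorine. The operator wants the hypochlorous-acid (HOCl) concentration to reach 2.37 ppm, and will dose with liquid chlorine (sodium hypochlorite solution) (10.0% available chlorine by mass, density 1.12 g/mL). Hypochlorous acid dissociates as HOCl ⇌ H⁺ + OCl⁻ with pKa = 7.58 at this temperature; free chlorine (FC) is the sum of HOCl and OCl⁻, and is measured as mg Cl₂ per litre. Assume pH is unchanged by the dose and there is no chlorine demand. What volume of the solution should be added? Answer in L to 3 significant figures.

14.8 L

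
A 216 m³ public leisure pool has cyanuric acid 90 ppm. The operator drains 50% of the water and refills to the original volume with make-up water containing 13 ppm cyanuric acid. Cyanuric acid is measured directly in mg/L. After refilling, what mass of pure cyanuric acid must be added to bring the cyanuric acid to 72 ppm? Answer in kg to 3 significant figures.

Volume: 216 m³ = 216,000 L.
After draining 50% and refilling: 90 × 0.50 + 13 × 0.50 = 51.5 ppm.
Deficit to target: 72 − 51.5 = 20.5 mg/L.
Mass: 20.5 mg/L × 216,000 L = 4428 g cyanuric acid.

4.43 kg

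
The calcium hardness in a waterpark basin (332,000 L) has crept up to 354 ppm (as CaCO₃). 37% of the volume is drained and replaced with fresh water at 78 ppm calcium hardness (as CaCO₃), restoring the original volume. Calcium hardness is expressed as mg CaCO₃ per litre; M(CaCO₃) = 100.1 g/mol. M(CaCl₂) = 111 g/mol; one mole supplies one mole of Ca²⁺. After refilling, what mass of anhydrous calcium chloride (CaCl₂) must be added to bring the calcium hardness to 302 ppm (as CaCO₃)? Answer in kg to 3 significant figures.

After draining 37% and refilling: 354 × 0.63 + 78 × 0.37 = 251.88 ppm.
Deficit to target: 302 − 251.88 = 50.12 mg/L.
As CaCO₃: 50.12 mg/L × 332,000 L = 16,640 g; ÷ 100.1 = 166.2 mol Ca²⁺.
Mass: 166.2 × 111 = 18,450 g.

18.5 kg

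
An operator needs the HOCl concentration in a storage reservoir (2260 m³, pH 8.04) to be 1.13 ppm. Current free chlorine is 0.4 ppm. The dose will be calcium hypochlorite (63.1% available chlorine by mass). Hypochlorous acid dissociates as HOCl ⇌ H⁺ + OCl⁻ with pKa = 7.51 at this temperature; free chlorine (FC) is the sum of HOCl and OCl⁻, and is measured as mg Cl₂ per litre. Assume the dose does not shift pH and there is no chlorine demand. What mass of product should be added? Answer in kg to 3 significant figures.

Volume: 2260 m³ = 2,260,000 L.
[OCl⁻]/[HOCl] = 10^(pH − pKa) = 10^(8.04 − 7.51) = 3.388; fraction as HOCl = 1/(1 + 3.388) = 0.2279.
Free chlorine required for 1.13 ppm HOCl: 1.13 / 0.2279 = 4.959 ppm.
FC to add: 4.959 − 0.4 = 4.559 mg/L as Cl₂.
Cl₂ equivalent: 4.559 mg/L × 2,260,000 L = 10,300 g.
Product at 63.1% available Cl: 10,300 / 0.631 = 16,330 g.

16.3 kg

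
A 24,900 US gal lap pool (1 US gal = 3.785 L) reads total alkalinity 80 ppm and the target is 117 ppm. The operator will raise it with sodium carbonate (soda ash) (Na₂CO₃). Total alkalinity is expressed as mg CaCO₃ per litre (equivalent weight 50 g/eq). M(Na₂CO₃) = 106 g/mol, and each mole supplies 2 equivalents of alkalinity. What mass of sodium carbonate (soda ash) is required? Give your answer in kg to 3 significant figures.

Volume: 24,900 US gal × 3.785 L/gal = 94,246 L.
Alkalinity to add: (117 − 80) = 37 mg/L as CaCO₃ × 94,246 L = 3487 g as CaCO₃.
Equivalents: 3487 g ÷ 50 g/eq = 69.74 eq.
Each mole of Na₂CO₃ supplies 2 eq, so 69.74 / 2 = 34.87 mol.
Mass: 34.87 mol × 106 g/mol = 3696 g.

3.70 kg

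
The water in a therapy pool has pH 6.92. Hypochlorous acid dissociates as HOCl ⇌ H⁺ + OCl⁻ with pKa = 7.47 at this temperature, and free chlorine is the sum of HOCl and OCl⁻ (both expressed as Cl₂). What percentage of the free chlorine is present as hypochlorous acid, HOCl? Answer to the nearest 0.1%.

78.0%

[OCl⁻]/[HOCl] = 10^(pH − pKa) = 10^(6.92 − 7.47) = 10^-0.55 = 0.2818.
Fraction as HOCl = 1 / (1 + 0.2818) = 0.7801.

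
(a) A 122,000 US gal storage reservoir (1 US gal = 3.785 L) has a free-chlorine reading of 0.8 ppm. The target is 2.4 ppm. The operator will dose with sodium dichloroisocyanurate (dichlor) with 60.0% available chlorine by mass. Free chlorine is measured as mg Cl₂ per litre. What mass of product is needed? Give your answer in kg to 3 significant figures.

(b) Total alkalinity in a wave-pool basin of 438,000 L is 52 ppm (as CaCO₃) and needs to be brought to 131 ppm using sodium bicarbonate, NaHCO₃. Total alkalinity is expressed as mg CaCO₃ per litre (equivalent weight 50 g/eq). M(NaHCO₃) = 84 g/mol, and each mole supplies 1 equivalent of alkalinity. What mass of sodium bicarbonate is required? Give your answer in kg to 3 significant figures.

(a) Volume: 122,000 US gal × 3.785 L/gal = 461,770 L.
(a) Chlorine deficit: 2.4 − 0.8 = 1.6 ppm = 1.6 mg/L as Cl₂.
(a) Cl₂ equivalent needed: 1.6 mg/L × 461,770 L = 738,800 mg = 738.8 g.
(a) Product at 60.0% available chlorine: 738.8 / 0.6 = 1231 g.

(b) Alkalinity to add: (131 − 52) = 79 mg/L as CaCO₃ × 438,000 L = 34,600 g as CaCO₃.
(b) Equivalents: 34,600 g ÷ 50 g/eq = 692 eq.
(b) NaHCO₃ supplies 1 eq per mole → 692 mol.
(b) Mass: 692 mol × 84 g/mol = 58,130 g.

(a) 1.23 kg; (b) 58.1 kg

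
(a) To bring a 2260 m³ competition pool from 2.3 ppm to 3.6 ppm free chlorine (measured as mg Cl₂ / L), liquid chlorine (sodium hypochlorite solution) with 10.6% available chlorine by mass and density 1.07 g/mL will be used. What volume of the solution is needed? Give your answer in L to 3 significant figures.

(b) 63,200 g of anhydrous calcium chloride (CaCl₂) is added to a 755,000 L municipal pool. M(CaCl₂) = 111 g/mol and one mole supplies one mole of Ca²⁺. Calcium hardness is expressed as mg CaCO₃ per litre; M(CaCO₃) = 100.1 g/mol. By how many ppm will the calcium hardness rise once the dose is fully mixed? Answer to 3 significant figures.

(a) 25.9 L; (b) 75.5 ppm

(a) Volume: 2260 m³ = 2,260,000 L.
(a) Chlorine deficit: 3.6 − 2.3 = 1.3 ppm = 1.3 mg/L as Cl₂.
(a) Cl₂ equivalent needed: 1.3 mg/L × 2,260,000 L = 2,938,000 mg = 2938 g.
(a) Product at 10.6% available chlorine: 2938 / 0.106 = 27,720 g.
(a) Volume at density 1.07 g/mL: 27,720 g ÷ 1.07 g/mL = 25,900 mL.

(b) Moles of Ca²⁺: 63,200 g ÷ 111 g/mol = 569.4 mol.
(b) As CaCO₃: 569.4 mol × 100.1 g/mol = 56,990 g.
(b) Rise: 56,990 g / 755,000 L × 1000 = 75.49 mg/L.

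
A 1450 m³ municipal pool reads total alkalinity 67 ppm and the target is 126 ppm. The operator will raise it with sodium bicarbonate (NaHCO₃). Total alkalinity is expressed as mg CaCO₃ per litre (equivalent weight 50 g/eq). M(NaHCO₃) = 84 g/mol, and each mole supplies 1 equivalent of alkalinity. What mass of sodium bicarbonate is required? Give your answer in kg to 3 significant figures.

144 kg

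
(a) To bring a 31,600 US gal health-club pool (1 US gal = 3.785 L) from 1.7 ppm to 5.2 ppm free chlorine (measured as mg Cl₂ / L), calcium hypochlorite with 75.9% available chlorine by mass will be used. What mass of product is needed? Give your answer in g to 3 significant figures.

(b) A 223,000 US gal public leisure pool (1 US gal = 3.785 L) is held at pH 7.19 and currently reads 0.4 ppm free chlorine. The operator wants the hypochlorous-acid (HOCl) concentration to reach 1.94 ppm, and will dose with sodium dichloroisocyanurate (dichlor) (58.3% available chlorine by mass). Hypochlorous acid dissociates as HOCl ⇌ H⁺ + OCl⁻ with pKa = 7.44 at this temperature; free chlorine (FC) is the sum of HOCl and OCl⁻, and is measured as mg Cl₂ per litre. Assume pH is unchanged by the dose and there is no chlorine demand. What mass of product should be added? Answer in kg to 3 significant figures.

(a) 552 g; (b) 3.81 kg

(a) Volume: 31,600 US gal × 3.785 L/gal = 119,606 L.
(a) Chlorine deficit: 5.2 − 1.7 = 3.5 ppm = 3.5 mg/L as Cl₂.
(a) Cl₂ equivalent needed: 3.5 mg/L × 119,606 L = 418,600 mg = 418.6 g.
(a) Product at 75.9% available chlorine: 418.6 / 0.759 = 551.5 g.

(b) Volume: 223,000 US gal × 3.785 L/gal = 844,055 L.
(b) [OCl⁻]/[HOCl] = 10^(pH − pKa) = 10^(7.19 − 7.44) = 0.5623; fraction as HOCl = 1/(1 + 0.5623) = 0.6401.
(b) Free chlorine required for 1.94 ppm HOCl: 1.94 / 0.6401 = 3.031 ppm.
(b) FC to add: 3.031 − 0.4 = 2.631 mg/L as Cl₂.
(b) Cl₂ equivalent: 2.631 mg/L × 844,055 L = 2221 g.
(b) Product at 58.3% available Cl: 2221 / 0.583 = 3809 g.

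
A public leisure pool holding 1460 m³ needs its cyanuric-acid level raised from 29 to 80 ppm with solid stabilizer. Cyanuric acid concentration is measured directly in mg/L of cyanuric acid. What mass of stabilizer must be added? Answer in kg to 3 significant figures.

74.5 kg

Volume: 1460 m³ = 1,460,000 L.
CYA to add: (80 − 29) = 51 mg/L × 1,460,000 L = 74,460 g cyanuric acid.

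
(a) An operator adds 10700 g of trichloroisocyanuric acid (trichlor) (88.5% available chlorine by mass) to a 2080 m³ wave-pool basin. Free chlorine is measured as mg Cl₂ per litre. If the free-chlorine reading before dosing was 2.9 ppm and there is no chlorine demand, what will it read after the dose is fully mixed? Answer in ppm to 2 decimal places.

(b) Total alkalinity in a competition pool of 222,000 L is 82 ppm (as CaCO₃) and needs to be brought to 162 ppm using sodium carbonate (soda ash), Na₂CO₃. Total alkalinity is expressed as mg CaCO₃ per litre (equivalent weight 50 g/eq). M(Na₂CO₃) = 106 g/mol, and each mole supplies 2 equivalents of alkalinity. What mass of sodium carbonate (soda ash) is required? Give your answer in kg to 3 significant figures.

(a) Volume: 2080 m³ = 2,080,000 L.
(a) Available chlorine delivered: 10,700 g × 0.885 = 9470 g as Cl₂.
(a) Concentration rise: 9470 g / 2,080,000 L = 4.553 mg/L = 4.55 ppm.
(a) Final FC: 2.9 + 4.55 = 7.45 ppm.

(b) Alkalinity to add: (162 − 82) = 80 mg/L as CaCO₃ × 222,000 L = 17,760 g as CaCO₃.
(b) Equivalents: 17,760 g ÷ 50 g/eq = 355.2 eq.
(b) Each mole of Na₂CO₃ supplies 2 eq, so 355.2 / 2 = 177.6 mol.
(b) Mass: 177.6 mol × 106 g/mol = 18,830 g.

(a) 7.45 ppm; (b) 18.8 kg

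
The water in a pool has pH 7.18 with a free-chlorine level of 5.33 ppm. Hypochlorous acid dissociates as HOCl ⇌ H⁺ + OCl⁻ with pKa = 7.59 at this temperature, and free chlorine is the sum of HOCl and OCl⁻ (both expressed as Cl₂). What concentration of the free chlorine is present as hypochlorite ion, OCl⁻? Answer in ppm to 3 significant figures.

1.49 ppm

[OCl⁻]/[HOCl] = 10^(pH − pKa) = 10^(7.18 − 7.59) = 10^-0.41 = 0.389.
Fraction as HOCl = 1 / (1 + 0.389) = 0.7199.
OCl⁻ = (1 − 0.7199) × 5.33 ppm = 1.493 ppm.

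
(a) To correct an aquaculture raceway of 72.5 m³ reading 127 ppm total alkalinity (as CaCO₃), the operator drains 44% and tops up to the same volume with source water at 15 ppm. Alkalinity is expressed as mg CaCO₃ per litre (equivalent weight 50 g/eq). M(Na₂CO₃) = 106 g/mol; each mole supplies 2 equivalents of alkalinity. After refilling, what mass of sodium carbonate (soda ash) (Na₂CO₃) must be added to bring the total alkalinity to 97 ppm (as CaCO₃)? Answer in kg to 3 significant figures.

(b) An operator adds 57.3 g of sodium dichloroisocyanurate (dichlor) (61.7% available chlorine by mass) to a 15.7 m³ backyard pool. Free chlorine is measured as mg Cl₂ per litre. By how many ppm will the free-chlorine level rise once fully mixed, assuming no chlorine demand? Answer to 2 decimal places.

(a) Volume: 72.5 m³ = 72,500 L.
(a) After draining 44% and refilling: 127 × 0.56 + 15 × 0.44 = 77.72 ppm.
(a) Deficit to target: 97 − 77.72 = 19.28 mg/L.
(a) As CaCO₃: 19.28 mg/L × 72,500 L = 1398 g; ÷ 50 g/eq ÷ 2 = 13.98 mol Na₂CO₃.
(a) Mass: 13.98 × 106 = 1482 g.

(b) Volume: 15.7 m³ = 15,700 L.
(b) Available chlorine delivered: 57.3 g × 0.617 = 35.35 g as Cl₂.
(b) Concentration rise: 35.35 g / 15,700 L = 2.252 mg/L = 2.25 ppm.

(a) 1.48 kg; (b) 2.25 ppm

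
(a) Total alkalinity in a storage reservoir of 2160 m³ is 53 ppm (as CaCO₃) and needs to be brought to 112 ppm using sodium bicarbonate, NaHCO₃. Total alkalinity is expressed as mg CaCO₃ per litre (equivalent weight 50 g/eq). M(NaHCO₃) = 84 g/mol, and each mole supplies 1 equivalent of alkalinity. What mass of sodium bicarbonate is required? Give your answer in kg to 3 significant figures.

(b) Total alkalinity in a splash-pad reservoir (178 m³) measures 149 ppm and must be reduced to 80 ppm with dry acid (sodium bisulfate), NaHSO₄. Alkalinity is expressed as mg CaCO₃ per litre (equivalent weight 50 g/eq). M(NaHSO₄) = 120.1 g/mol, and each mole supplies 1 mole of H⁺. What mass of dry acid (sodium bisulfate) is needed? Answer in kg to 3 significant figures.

(a) 214 kg; (b) 29.5 kg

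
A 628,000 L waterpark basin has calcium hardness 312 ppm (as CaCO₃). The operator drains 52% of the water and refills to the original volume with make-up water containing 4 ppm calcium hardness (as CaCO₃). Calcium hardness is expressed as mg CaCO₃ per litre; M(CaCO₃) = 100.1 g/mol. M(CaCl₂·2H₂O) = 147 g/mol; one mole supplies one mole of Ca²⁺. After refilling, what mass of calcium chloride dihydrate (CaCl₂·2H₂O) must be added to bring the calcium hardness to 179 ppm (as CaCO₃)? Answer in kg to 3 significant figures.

25.0 kg

After draining 52% and refilling: 312 × 0.48 + 4 × 0.52 = 151.84 ppm.
Deficit to target: 179 − 151.84 = 27.16 mg/L.
As CaCO₃: 27.16 mg/L × 628,000 L = 17,060 g; ÷ 100.1 = 170.4 mol Ca²⁺.
Mass: 170.4 × 147 = 25,050 g.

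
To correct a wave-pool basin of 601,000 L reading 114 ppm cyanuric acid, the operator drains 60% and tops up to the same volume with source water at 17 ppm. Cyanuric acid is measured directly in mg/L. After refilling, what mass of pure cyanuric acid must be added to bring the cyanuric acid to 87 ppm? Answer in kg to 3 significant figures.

After draining 60% and refilling: 114 × 0.40 + 17 × 0.60 = 55.8 ppm.
Deficit to target: 87 − 55.8 = 31.2 mg/L.
Mass: 31.2 mg/L × 601,000 L = 18,750 g cyanuric acid.

18.8 kg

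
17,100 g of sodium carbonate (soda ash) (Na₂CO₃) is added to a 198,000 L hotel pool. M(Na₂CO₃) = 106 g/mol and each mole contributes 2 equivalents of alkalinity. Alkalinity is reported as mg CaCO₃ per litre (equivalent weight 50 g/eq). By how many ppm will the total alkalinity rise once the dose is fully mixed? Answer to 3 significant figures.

Moles of Na₂CO₃: 17,100 g ÷ 106 g/mol = 161.3 mol → 322.6 eq of alkalinity.
As CaCO₃: 322.6 eq × 50 g/eq = 16,130 g.
Rise: 16,130 g / 198,000 L × 1000 = 81.48 mg/L.

81.5 ppm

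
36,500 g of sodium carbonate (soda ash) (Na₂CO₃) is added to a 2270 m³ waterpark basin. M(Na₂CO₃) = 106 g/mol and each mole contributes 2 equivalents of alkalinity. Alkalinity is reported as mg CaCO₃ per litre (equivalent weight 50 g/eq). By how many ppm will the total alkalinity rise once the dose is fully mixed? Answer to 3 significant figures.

15.2 ppm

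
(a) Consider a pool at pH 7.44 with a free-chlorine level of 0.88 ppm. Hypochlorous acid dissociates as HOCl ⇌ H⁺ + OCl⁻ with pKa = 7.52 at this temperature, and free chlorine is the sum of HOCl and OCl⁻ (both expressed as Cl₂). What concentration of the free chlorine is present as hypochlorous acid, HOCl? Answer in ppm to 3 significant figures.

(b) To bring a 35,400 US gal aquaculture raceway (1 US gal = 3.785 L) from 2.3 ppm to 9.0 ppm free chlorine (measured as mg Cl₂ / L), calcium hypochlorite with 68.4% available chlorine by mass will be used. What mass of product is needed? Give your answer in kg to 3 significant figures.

(a) 0.480 ppm; (b) 1.31 kg

(a) [OCl⁻]/[HOCl] = 10^(pH − pKa) = 10^(7.44 − 7.52) = 10^-0.08 = 0.8318.
(a) Fraction as HOCl = 1 / (1 + 0.8318) = 0.5459.
(a) HOCl = 0.5459 × 0.88 ppm = 0.4804 ppm.

(b) Volume: 35,400 US gal × 3.785 L/gal = 133,989 L.
(b) Chlorine deficit: 9.0 − 2.3 = 6.7 ppm = 6.7 mg/L as Cl₂.
(b) Cl₂ equivalent needed: 6.7 mg/L × 133,989 L = 897,700 mg = 897.7 g.
(b) Product at 68.4% available chlorine: 897.7 / 0.684 = 1312 g.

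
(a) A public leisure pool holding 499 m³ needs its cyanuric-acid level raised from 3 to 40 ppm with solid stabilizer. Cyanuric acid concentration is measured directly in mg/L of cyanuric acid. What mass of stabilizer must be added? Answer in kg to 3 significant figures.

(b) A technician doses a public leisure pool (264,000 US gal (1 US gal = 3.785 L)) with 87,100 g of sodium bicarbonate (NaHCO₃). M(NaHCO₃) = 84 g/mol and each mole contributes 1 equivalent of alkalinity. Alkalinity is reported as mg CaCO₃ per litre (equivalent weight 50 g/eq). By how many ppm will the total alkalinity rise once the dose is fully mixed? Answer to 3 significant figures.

(a) 18.5 kg; (b) 51.9 ppm

(a) Volume: 499 m³ = 499,000 L.
(a) CYA to add: (40 − 3) = 37 mg/L × 499,000 L = 18,460 g cyanuric acid.

(b) Volume: 264,000 US gal × 3.785 L/gal = 999,240 L.
(b) Moles of NaHCO₃: 87,100 g ÷ 84 g/mol = 1037 mol → 1037 eq of alkalinity.
(b) As CaCO₃: 1037 eq × 50 g/eq = 51,850 g.
(b) Rise: 51,850 g / 999,240 L × 1000 = 51.88 mg/L.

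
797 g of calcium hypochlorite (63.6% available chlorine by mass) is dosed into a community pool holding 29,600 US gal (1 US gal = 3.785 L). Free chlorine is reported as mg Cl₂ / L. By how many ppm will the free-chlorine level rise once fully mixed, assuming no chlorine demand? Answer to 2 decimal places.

4.52 ppm

Volume: 29,600 US gal × 3.785 L/gal = 112,036 L.
Available chlorine delivered: 797 g × 0.636 = 506.9 g as Cl₂.
Concentration rise: 506.9 g / 112,036 L = 4.524 mg/L = 4.52 ppm.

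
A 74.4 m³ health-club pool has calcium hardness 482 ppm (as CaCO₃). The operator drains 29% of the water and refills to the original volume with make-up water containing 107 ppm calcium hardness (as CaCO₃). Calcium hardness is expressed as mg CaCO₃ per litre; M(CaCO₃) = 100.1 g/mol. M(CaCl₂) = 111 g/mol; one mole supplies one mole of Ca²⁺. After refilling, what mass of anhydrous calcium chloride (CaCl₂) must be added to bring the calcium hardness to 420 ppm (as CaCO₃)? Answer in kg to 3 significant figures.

3.86 kg

Volume: 74.4 m³ = 74,400 L.
After draining 29% and refilling: 482 × 0.71 + 107 × 0.29 = 373.25 ppm.
Deficit to target: 420 − 373.25 = 46.75 mg/L.
As CaCO₃: 46.75 mg/L × 74,400 L = 3478 g; ÷ 100.1 = 34.75 mol Ca²⁺.
Mass: 34.75 × 111 = 3857 g.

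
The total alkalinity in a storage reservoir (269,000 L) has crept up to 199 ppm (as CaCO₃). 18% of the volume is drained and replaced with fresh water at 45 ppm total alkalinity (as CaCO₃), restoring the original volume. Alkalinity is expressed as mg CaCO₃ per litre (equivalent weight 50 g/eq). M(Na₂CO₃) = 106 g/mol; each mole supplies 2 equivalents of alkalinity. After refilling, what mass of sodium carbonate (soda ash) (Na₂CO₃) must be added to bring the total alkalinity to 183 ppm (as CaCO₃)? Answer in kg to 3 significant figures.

After draining 18% and refilling: 199 × 0.82 + 45 × 0.18 = 171.28 ppm.
Deficit to target: 183 − 171.28 = 11.72 mg/L.
As CaCO₃: 11.72 mg/L × 269,000 L = 3153 g; ÷ 50 g/eq ÷ 2 = 31.53 mol Na₂CO₃.
Mass: 31.53 × 106 = 3342 g.

3.34 kg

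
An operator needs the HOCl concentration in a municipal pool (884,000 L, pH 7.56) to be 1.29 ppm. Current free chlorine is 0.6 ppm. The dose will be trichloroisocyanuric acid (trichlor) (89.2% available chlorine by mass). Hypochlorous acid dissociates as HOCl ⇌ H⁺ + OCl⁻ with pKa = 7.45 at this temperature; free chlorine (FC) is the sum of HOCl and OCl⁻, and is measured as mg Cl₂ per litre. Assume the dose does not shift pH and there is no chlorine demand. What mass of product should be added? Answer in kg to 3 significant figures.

2.33 kg

[OCl⁻]/[HOCl] = 10^(pH − pKa) = 10^(7.56 − 7.45) = 1.288; fraction as HOCl = 1/(1 + 1.288) = 0.437.
Free chlorine required for 1.29 ppm HOCl: 1.29 / 0.437 = 2.952 ppm.
FC to add: 2.952 − 0.6 = 2.352 mg/L as Cl₂.
Cl₂ equivalent: 2.352 mg/L × 884,000 L = 2079 g.
Product at 89.2% available Cl: 2079 / 0.892 = 2331 g.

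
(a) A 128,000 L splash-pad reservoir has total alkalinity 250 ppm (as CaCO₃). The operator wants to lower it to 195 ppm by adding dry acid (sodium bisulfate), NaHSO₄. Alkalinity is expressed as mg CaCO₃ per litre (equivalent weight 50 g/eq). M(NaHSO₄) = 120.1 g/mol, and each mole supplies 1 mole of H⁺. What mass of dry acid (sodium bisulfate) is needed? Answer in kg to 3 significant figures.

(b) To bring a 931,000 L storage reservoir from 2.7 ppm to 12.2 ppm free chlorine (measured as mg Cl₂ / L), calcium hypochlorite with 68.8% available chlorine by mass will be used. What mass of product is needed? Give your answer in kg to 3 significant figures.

(a) Alkalinity to neutralize: (250 − 195) = 55 mg/L as CaCO₃ × 128,000 L = 7040 g as CaCO₃.
(a) Equivalents of H⁺ required: 7040 ÷ 50 g/eq = 140.8 eq = 140.8 mol NaHSO₄.
(a) Mass of NaHSO₄: 140.8 × 120.1 = 16,910 g.

(b) Chlorine deficit: 12.2 − 2.7 = 9.5 ppm = 9.5 mg/L as Cl₂.
(b) Cl₂ equivalent needed: 9.5 mg/L × 931,000 L = 8,844,000 mg = 8844 g.
(b) Product at 68.8% available chlorine: 8844 / 0.688 = 12,860 g.

(a) 16.9 kg; (b) 12.9 kg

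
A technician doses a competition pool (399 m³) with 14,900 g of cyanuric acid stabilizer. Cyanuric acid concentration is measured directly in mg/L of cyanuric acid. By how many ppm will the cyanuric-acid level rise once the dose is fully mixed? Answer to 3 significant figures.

37.3 ppm

Volume: 399 m³ = 399,000 L.
Rise: 14,900 g / 399,000 L × 1000 = 37.34 mg/L.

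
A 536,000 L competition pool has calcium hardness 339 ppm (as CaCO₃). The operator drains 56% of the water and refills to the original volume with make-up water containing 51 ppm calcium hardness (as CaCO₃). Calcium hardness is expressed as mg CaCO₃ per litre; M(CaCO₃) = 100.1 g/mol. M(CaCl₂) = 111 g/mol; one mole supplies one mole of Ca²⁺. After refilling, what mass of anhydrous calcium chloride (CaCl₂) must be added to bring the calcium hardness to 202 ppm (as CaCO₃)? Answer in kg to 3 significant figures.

14.4 kg

After draining 56% and refilling: 339 × 0.44 + 51 × 0.56 = 177.72 ppm.
Deficit to target: 202 − 177.72 = 24.28 mg/L.
As CaCO₃: 24.28 mg/L × 536,000 L = 13,010 g; ÷ 100.1 = 130 mol Ca²⁺.
Mass: 130 × 111 = 14,430 g.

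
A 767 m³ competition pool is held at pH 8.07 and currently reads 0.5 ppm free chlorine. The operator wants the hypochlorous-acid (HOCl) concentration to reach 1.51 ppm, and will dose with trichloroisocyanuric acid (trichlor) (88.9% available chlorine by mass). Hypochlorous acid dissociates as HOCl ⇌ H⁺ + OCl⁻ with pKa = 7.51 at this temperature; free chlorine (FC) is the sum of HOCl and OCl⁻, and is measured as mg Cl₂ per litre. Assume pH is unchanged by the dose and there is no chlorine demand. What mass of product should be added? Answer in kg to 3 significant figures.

5.60 kg

Volume: 767 m³ = 767,000 L.
[OCl⁻]/[HOCl] = 10^(pH − pKa) = 10^(8.07 − 7.51) = 3.631; fraction as HOCl = 1/(1 + 3.631) = 0.2159.
Free chlorine required for 1.51 ppm HOCl: 1.51 / 0.2159 = 6.992 ppm.
FC to add: 6.992 − 0.5 = 6.492 mg/L as Cl₂.
Cl₂ equivalent: 6.492 mg/L × 767,000 L = 4980 g.
Product at 88.9% available Cl: 4980 / 0.889 = 5601 g.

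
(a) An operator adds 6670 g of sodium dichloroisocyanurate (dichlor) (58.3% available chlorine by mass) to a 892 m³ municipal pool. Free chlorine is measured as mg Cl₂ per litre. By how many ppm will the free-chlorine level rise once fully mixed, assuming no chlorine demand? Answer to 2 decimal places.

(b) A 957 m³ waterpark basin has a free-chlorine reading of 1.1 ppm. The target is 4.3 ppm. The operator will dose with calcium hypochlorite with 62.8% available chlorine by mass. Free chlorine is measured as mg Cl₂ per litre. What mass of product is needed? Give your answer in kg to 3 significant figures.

(a) Volume: 892 m³ = 892,000 L.
(a) Available chlorine delivered: 6670 g × 0.583 = 3889 g as Cl₂.
(a) Concentration rise: 3889 g / 892,000 L = 4.359 mg/L = 4.36 ppm.

(b) Volume: 957 m³ = 957,000 L.
(b) Chlorine deficit: 4.3 − 1.1 = 3.2 ppm = 3.2 mg/L as Cl₂.
(b) Cl₂ equivalent needed: 3.2 mg/L × 957,000 L = 3,062,000 mg = 3062 g.
(b) Product at 62.8% available chlorine: 3062 / 0.628 = 4876 g.

(a) 4.36 ppm; (b) 4.88 kg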